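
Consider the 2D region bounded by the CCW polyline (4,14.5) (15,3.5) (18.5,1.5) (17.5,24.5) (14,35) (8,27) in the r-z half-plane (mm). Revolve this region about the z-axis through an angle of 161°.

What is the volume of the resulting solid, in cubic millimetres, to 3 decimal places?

Volume = 9755.958 mm³

Profile (r,z), 6 vertices: (4,14.5) (15,3.5) (18.5,1.5) (17.5,24.5) (14,35) (8,27)
edge 0: (4,14.5)→(15,3.5)  cross = 4·3.5 − 15·14.5 = -203.5000; (r_i+r_j)·cross = 19·-203.5000 = -3866.5000
edge 1: (15,3.5)→(18.5,1.5)  cross = 15·1.5 − 18.5·3.5 = -42.2500; (r_i+r_j)·cross = 33.5·-42.2500 = -1415.3750
edge 2: (18.5,1.5)→(17.5,24.5)  cross = 18.5·24.5 − 17.5·1.5 = 427.0000; (r_i+r_j)·cross = 36·427.0000 = 15372.0000
edge 3: (17.5,24.5)→(14,35)  cross = 17.5·35 − 14·24.5 = 269.5000; (r_i+r_j)·cross = 31.5·269.5000 = 8489.2500
edge 4: (14,35)→(8,27)  cross = 14·27 − 8·35 = 98.0000; (r_i+r_j)·cross = 22·98.0000 = 2156.0000
edge 5: (8,27)→(4,14.5)  cross = 8·14.5 − 4·27 = 8.0000; (r_i+r_j)·cross = 12·8.0000 = 96.0000
Σcross = 556.7500 → A = |Σcross|/2 = 278.3750 mm²
Σ(r_i+r_j)·cross = 20831.3750 → first moment M = |Σ|/6 = 3471.8958
R_c = M/A = 3471.8958/278.3750 = 12.4720 mm
θ = 161° = 2.809980 rad
V = θ·R_c·A = 2.809980·12.4720·278.3750 = 9755.958 mm³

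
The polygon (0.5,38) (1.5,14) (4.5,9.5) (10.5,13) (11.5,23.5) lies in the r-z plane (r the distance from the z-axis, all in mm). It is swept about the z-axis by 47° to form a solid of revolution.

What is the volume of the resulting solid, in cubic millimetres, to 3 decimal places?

Volume = 851.921 mm³

Profile (r,z), 5 vertices: (0.5,38) (1.5,14) (4.5,9.5) (10.5,13) (11.5,23.5)
edge 0: (0.5,38)→(1.5,14)  cross = 0.5·14 − 1.5·38 = -50.0000; (r_i+r_j)·cross = 2·-50.0000 = -100.0000
edge 1: (1.5,14)→(4.5,9.5)  cross = 1.5·9.5 − 4.5·14 = -48.7500; (r_i+r_j)·cross = 6·-48.7500 = -292.5000
edge 2: (4.5,9.5)→(10.5,13)  cross = 4.5·13 − 10.5·9.5 = -41.2500; (r_i+r_j)·cross = 15·-41.2500 = -618.7500
edge 3: (10.5,13)→(11.5,23.5)  cross = 10.5·23.5 − 11.5·13 = 97.2500; (r_i+r_j)·cross = 22·97.2500 = 2139.5000
edge 4: (11.5,23.5)→(0.5,38)  cross = 11.5·38 − 0.5·23.5 = 425.2500; (r_i+r_j)·cross = 12·425.2500 = 5103.0000
Σcross = 382.5000 → A = |Σcross|/2 = 191.2500 mm²
Σ(r_i+r_j)·cross = 6231.2500 → first moment M = |Σ|/6 = 1038.5417
R_c = M/A = 1038.5417/191.2500 = 5.4303 mm
θ = 47° = 0.820305 rad
V = θ·R_c·A = 0.820305·5.4303·191.2500 = 851.921 mm³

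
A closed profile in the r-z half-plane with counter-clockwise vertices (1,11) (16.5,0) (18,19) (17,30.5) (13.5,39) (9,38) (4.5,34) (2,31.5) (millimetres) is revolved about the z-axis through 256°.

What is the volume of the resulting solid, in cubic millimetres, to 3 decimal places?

Volume = 21693.093 mm³

Profile (r,z), 8 vertices: (1,11) (16.5,0) (18,19) (17,30.5) (13.5,39) (9,38) (4.5,34) (2,31.5)
edge 0: (1,11)→(16.5,0)  cross = 1·0 − 16.5·11 = -181.5000; (r_i+r_j)·cross = 17.5·-181.5000 = -3176.2500
edge 1: (16.5,0)→(18,19)  cross = 16.5·19 − 18·0 = 313.5000; (r_i+r_j)·cross = 34.5·313.5000 = 10815.7500
edge 2: (18,19)→(17,30.5)  cross = 18·30.5 − 17·19 = 226.0000; (r_i+r_j)·cross = 35·226.0000 = 7910.0000
edge 3: (17,30.5)→(13.5,39)  cross = 17·39 − 13.5·30.5 = 251.2500; (r_i+r_j)·cross = 30.5·251.2500 = 7663.1250
edge 4: (13.5,39)→(9,38)  cross = 13.5·38 − 9·39 = 162.0000; (r_i+r_j)·cross = 22.5·162.0000 = 3645.0000
edge 5: (9,38)→(4.5,34)  cross = 9·34 − 4.5·38 = 135.0000; (r_i+r_j)·cross = 13.5·135.0000 = 1822.5000
edge 6: (4.5,34)→(2,31.5)  cross = 4.5·31.5 − 2·34 = 73.7500; (r_i+r_j)·cross = 6.5·73.7500 = 479.3750
edge 7: (2,31.5)→(1,11)  cross = 2·11 − 1·31.5 = -9.5000; (r_i+r_j)·cross = 3·-9.5000 = -28.5000
Σcross = 970.5000 → A = |Σcross|/2 = 485.2500 mm²
Σ(r_i+r_j)·cross = 29131.0000 → first moment M = |Σ|/6 = 4855.1667
R_c = M/A = 4855.1667/485.2500 = 10.0055 mm
θ = 256° = 4.468043 rad
V = θ·R_c·A = 4.468043·10.0055·485.2500 = 21693.093 mm³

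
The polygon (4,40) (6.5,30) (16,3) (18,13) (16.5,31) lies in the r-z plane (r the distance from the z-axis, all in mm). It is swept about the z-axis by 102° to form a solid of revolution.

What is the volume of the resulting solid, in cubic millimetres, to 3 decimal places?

Profile (r,z), 5 vertices: (4,40) (6.5,30) (16,3) (18,13) (16.5,31)
edge 0: (4,40)→(6.5,30)  cross = 4·30 − 6.5·40 = -140.0000; (r_i+r_j)·cross = 10.5·-140.0000 = -1470.0000
edge 1: (6.5,30)→(16,3)  cross = 6.5·3 − 16·30 = -460.5000; (r_i+r_j)·cross = 22.5·-460.5000 = -10361.2500
edge 2: (16,3)→(18,13)  cross = 16·13 − 18·3 = 154.0000; (r_i+r_j)·cross = 34·154.0000 = 5236.0000
edge 3: (18,13)→(16.5,31)  cross = 18·31 − 16.5·13 = 343.5000; (r_i+r_j)·cross = 34.5·343.5000 = 11850.7500
edge 4: (16.5,31)→(4,40)  cross = 16.5·40 − 4·31 = 536.0000; (r_i+r_j)·cross = 20.5·536.0000 = 10988.0000
Σcross = 433.0000 → A = |Σcross|/2 = 216.5000 mm²
Σ(r_i+r_j)·cross = 16243.5000 → first moment M = |Σ|/6 = 2707.2500
R_c = M/A = 2707.2500/216.5000 = 12.5046 mm
θ = 102° = 1.780236 rad
V = θ·R_c·A = 1.780236·12.5046·216.5000 = 4819.543 mm³

Volume = 4819.543 mm³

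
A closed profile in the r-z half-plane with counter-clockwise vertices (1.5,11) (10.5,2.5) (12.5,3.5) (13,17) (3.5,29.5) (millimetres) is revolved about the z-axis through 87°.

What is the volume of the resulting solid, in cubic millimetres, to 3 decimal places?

Volume = 2116.004 mm³

Profile (r,z), 5 vertices: (1.5,11) (10.5,2.5) (12.5,3.5) (13,17) (3.5,29.5)
edge 0: (1.5,11)→(10.5,2.5)  cross = 1.5·2.5 − 10.5·11 = -111.7500; (r_i+r_j)·cross = 12·-111.7500 = -1341.0000
edge 1: (10.5,2.5)→(12.5,3.5)  cross = 10.5·3.5 − 12.5·2.5 = 5.5000; (r_i+r_j)·cross = 23·5.5000 = 126.5000
edge 2: (12.5,3.5)→(13,17)  cross = 12.5·17 − 13·3.5 = 167.0000; (r_i+r_j)·cross = 25.5·167.0000 = 4258.5000
edge 3: (13,17)→(3.5,29.5)  cross = 13·29.5 − 3.5·17 = 324.0000; (r_i+r_j)·cross = 16.5·324.0000 = 5346.0000
edge 4: (3.5,29.5)→(1.5,11)  cross = 3.5·11 − 1.5·29.5 = -5.7500; (r_i+r_j)·cross = 5·-5.7500 = -28.7500
Σcross = 379.0000 → A = |Σcross|/2 = 189.5000 mm²
Σ(r_i+r_j)·cross = 8361.2500 → first moment M = |Σ|/6 = 1393.5417
R_c = M/A = 1393.5417/189.5000 = 7.3538 mm
θ = 87° = 1.518436 rad
V = θ·R_c·A = 1.518436·7.3538·189.5000 = 2116.004 mm³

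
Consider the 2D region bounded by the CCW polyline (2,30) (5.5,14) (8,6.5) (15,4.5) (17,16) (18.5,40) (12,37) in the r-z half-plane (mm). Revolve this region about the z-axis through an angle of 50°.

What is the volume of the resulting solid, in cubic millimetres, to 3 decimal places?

Volume = 3728.296 mm³

Profile (r,z), 7 vertices: (2,30) (5.5,14) (8,6.5) (15,4.5) (17,16) (18.5,40) (12,37)
edge 0: (2,30)→(5.5,14)  cross = 2·14 − 5.5·30 = -137.0000; (r_i+r_j)·cross = 7.5·-137.0000 = -1027.5000
edge 1: (5.5,14)→(8,6.5)  cross = 5.5·6.5 − 8·14 = -76.2500; (r_i+r_j)·cross = 13.5·-76.2500 = -1029.3750
edge 2: (8,6.5)→(15,4.5)  cross = 8·4.5 − 15·6.5 = -61.5000; (r_i+r_j)·cross = 23·-61.5000 = -1414.5000
edge 3: (15,4.5)→(17,16)  cross = 15·16 − 17·4.5 = 163.5000; (r_i+r_j)·cross = 32·163.5000 = 5232.0000
edge 4: (17,16)→(18.5,40)  cross = 17·40 − 18.5·16 = 384.0000; (r_i+r_j)·cross = 35.5·384.0000 = 13632.0000
edge 5: (18.5,40)→(12,37)  cross = 18.5·37 − 12·40 = 204.5000; (r_i+r_j)·cross = 30.5·204.5000 = 6237.2500
edge 6: (12,37)→(2,30)  cross = 12·30 − 2·37 = 286.0000; (r_i+r_j)·cross = 14·286.0000 = 4004.0000
Σcross = 763.2500 → A = |Σcross|/2 = 381.6250 mm²
Σ(r_i+r_j)·cross = 25633.8750 → first moment M = |Σ|/6 = 4272.3125
R_c = M/A = 4272.3125/381.6250 = 11.1951 mm
θ = 50° = 0.872665 rad
V = θ·R_c·A = 0.872665·11.1951·381.6250 = 3728.296 mm³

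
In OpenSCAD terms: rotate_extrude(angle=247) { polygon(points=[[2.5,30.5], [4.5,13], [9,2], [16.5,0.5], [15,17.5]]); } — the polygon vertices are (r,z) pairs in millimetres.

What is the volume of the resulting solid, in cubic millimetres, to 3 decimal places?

Volume = 9471.186 mm³

Profile (r,z), 5 vertices: (2.5,30.5) (4.5,13) (9,2) (16.5,0.5) (15,17.5)
edge 0: (2.5,30.5)→(4.5,13)  cross = 2.5·13 − 4.5·30.5 = -104.7500; (r_i+r_j)·cross = 7·-104.7500 = -733.2500
edge 1: (4.5,13)→(9,2)  cross = 4.5·2 − 9·13 = -108.0000; (r_i+r_j)·cross = 13.5·-108.0000 = -1458.0000
edge 2: (9,2)→(16.5,0.5)  cross = 9·0.5 − 16.5·2 = -28.5000; (r_i+r_j)·cross = 25.5·-28.5000 = -726.7500
edge 3: (16.5,0.5)→(15,17.5)  cross = 16.5·17.5 − 15·0.5 = 281.2500; (r_i+r_j)·cross = 31.5·281.2500 = 8859.3750
edge 4: (15,17.5)→(2.5,30.5)  cross = 15·30.5 − 2.5·17.5 = 413.7500; (r_i+r_j)·cross = 17.5·413.7500 = 7240.6250
Σcross = 453.7500 → A = |Σcross|/2 = 226.8750 mm²
Σ(r_i+r_j)·cross = 13182.0000 → first moment M = |Σ|/6 = 2197.0000
R_c = M/A = 2197.0000/226.8750 = 9.6837 mm
θ = 247° = 4.310963 rad
V = θ·R_c·A = 4.310963·9.6837·226.8750 = 9471.186 mm³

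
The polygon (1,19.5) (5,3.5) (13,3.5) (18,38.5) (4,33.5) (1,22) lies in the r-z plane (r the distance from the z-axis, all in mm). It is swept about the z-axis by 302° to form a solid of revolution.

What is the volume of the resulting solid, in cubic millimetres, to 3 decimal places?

Volume = 19888.841 mm³

Profile (r,z), 6 vertices: (1,19.5) (5,3.5) (13,3.5) (18,38.5) (4,33.5) (1,22)
edge 0: (1,19.5)→(5,3.5)  cross = 1·3.5 − 5·19.5 = -94.0000; (r_i+r_j)·cross = 6·-94.0000 = -564.0000
edge 1: (5,3.5)→(13,3.5)  cross = 5·3.5 − 13·3.5 = -28.0000; (r_i+r_j)·cross = 18·-28.0000 = -504.0000
edge 2: (13,3.5)→(18,38.5)  cross = 13·38.5 − 18·3.5 = 437.5000; (r_i+r_j)·cross = 31·437.5000 = 13562.5000
edge 3: (18,38.5)→(4,33.5)  cross = 18·33.5 − 4·38.5 = 449.0000; (r_i+r_j)·cross = 22·449.0000 = 9878.0000
edge 4: (4,33.5)→(1,22)  cross = 4·22 − 1·33.5 = 54.5000; (r_i+r_j)·cross = 5·54.5000 = 272.5000
edge 5: (1,22)→(1,19.5)  cross = 1·19.5 − 1·22 = -2.5000; (r_i+r_j)·cross = 2·-2.5000 = -5.0000
Σcross = 816.5000 → A = |Σcross|/2 = 408.2500 mm²
Σ(r_i+r_j)·cross = 22640.0000 → first moment M = |Σ|/6 = 3773.3333
R_c = M/A = 3773.3333/408.2500 = 9.2427 mm
θ = 302° = 5.270894 rad
V = θ·R_c·A = 5.270894·9.2427·408.2500 = 19888.841 mm³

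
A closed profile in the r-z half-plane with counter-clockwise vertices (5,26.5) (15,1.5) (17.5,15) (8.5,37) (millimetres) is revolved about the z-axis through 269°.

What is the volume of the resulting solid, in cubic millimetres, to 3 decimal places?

Profile (r,z), 4 vertices: (5,26.5) (15,1.5) (17.5,15) (8.5,37)
edge 0: (5,26.5)→(15,1.5)  cross = 5·1.5 − 15·26.5 = -390.0000; (r_i+r_j)·cross = 20·-390.0000 = -7800.0000
edge 1: (15,1.5)→(17.5,15)  cross = 15·15 − 17.5·1.5 = 198.7500; (r_i+r_j)·cross = 32.5·198.7500 = 6459.3750
edge 2: (17.5,15)→(8.5,37)  cross = 17.5·37 − 8.5·15 = 520.0000; (r_i+r_j)·cross = 26·520.0000 = 13520.0000
edge 3: (8.5,37)→(5,26.5)  cross = 8.5·26.5 − 5·37 = 40.2500; (r_i+r_j)·cross = 13.5·40.2500 = 543.3750
Σcross = 369.0000 → A = |Σcross|/2 = 184.5000 mm²
Σ(r_i+r_j)·cross = 12722.7500 → first moment M = |Σ|/6 = 2120.4583
R_c = M/A = 2120.4583/184.5000 = 11.4930 mm
θ = 269° = 4.694936 rad
V = θ·R_c·A = 4.694936·11.4930·184.5000 = 9955.416 mm³

Volume = 9955.416 mm³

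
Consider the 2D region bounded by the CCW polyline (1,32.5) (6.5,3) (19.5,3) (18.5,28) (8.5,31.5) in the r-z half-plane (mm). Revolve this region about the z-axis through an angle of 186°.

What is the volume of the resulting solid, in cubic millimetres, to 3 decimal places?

Profile (r,z), 5 vertices: (1,32.5) (6.5,3) (19.5,3) (18.5,28) (8.5,31.5)
edge 0: (1,32.5)→(6.5,3)  cross = 1·3 − 6.5·32.5 = -208.2500; (r_i+r_j)·cross = 7.5·-208.2500 = -1561.8750
edge 1: (6.5,3)→(19.5,3)  cross = 6.5·3 − 19.5·3 = -39.0000; (r_i+r_j)·cross = 26·-39.0000 = -1014.0000
edge 2: (19.5,3)→(18.5,28)  cross = 19.5·28 − 18.5·3 = 490.5000; (r_i+r_j)·cross = 38·490.5000 = 18639.0000
edge 3: (18.5,28)→(8.5,31.5)  cross = 18.5·31.5 − 8.5·28 = 344.7500; (r_i+r_j)·cross = 27·344.7500 = 9308.2500
edge 4: (8.5,31.5)→(1,32.5)  cross = 8.5·32.5 − 1·31.5 = 244.7500; (r_i+r_j)·cross = 9.5·244.7500 = 2325.1250
Σcross = 832.7500 → A = |Σcross|/2 = 416.3750 mm²
Σ(r_i+r_j)·cross = 27696.5000 → first moment M = |Σ|/6 = 4616.0833
R_c = M/A = 4616.0833/416.3750 = 11.0864 mm
θ = 186° = 3.246312 rad
V = θ·R_c·A = 3.246312·11.0864·416.3750 = 14985.249 mm³

Volume = 14985.249 mm³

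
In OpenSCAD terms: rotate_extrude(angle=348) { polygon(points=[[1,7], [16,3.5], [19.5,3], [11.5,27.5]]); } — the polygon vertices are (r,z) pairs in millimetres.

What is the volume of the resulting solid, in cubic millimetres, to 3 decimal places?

Profile (r,z), 4 vertices: (1,7) (16,3.5) (19.5,3) (11.5,27.5)
edge 0: (1,7)→(16,3.5)  cross = 1·3.5 − 16·7 = -108.5000; (r_i+r_j)·cross = 17·-108.5000 = -1844.5000
edge 1: (16,3.5)→(19.5,3)  cross = 16·3 − 19.5·3.5 = -20.2500; (r_i+r_j)·cross = 35.5·-20.2500 = -718.8750
edge 2: (19.5,3)→(11.5,27.5)  cross = 19.5·27.5 − 11.5·3 = 501.7500; (r_i+r_j)·cross = 31·501.7500 = 15554.2500
edge 3: (11.5,27.5)→(1,7)  cross = 11.5·7 − 1·27.5 = 53.0000; (r_i+r_j)·cross = 12.5·53.0000 = 662.5000
Σcross = 426.0000 → A = |Σcross|/2 = 213.0000 mm²
Σ(r_i+r_j)·cross = 13653.3750 → first moment M = |Σ|/6 = 2275.5625
R_c = M/A = 2275.5625/213.0000 = 10.6834 mm
θ = 348° = 6.073746 rad
V = θ·R_c·A = 6.073746·10.6834·213.0000 = 13821.188 mm³

Volume = 13821.188 mm³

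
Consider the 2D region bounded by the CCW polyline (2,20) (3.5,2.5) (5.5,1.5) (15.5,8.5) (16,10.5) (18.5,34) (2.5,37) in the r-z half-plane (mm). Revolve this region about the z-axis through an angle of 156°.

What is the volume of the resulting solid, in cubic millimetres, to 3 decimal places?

Volume = 11548.844 mm³

Profile (r,z), 7 vertices: (2,20) (3.5,2.5) (5.5,1.5) (15.5,8.5) (16,10.5) (18.5,34) (2.5,37)
edge 0: (2,20)→(3.5,2.5)  cross = 2·2.5 − 3.5·20 = -65.0000; (r_i+r_j)·cross = 5.5·-65.0000 = -357.5000
edge 1: (3.5,2.5)→(5.5,1.5)  cross = 3.5·1.5 − 5.5·2.5 = -8.5000; (r_i+r_j)·cross = 9·-8.5000 = -76.5000
edge 2: (5.5,1.5)→(15.5,8.5)  cross = 5.5·8.5 − 15.5·1.5 = 23.5000; (r_i+r_j)·cross = 21·23.5000 = 493.5000
edge 3: (15.5,8.5)→(16,10.5)  cross = 15.5·10.5 − 16·8.5 = 26.7500; (r_i+r_j)·cross = 31.5·26.7500 = 842.6250
edge 4: (16,10.5)→(18.5,34)  cross = 16·34 − 18.5·10.5 = 349.7500; (r_i+r_j)·cross = 34.5·349.7500 = 12066.3750
edge 5: (18.5,34)→(2.5,37)  cross = 18.5·37 − 2.5·34 = 599.5000; (r_i+r_j)·cross = 21·599.5000 = 12589.5000
edge 6: (2.5,37)→(2,20)  cross = 2.5·20 − 2·37 = -24.0000; (r_i+r_j)·cross = 4.5·-24.0000 = -108.0000
Σcross = 902.0000 → A = |Σcross|/2 = 451.0000 mm²
Σ(r_i+r_j)·cross = 25450.0000 → first moment M = |Σ|/6 = 4241.6667
R_c = M/A = 4241.6667/451.0000 = 9.4050 mm
θ = 156° = 2.722714 rad
V = θ·R_c·A = 2.722714·9.4050·451.0000 = 11548.844 mm³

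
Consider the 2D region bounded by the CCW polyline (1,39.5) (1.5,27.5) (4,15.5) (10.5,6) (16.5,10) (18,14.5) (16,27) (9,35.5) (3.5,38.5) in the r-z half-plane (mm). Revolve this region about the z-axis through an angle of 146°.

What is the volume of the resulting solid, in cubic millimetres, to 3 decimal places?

Volume = 8334.993 mm³

Profile (r,z), 9 vertices: (1,39.5) (1.5,27.5) (4,15.5) (10.5,6) (16.5,10) (18,14.5) (16,27) (9,35.5) (3.5,38.5)
edge 0: (1,39.5)→(1.5,27.5)  cross = 1·27.5 − 1.5·39.5 = -31.7500; (r_i+r_j)·cross = 2.5·-31.7500 = -79.3750
edge 1: (1.5,27.5)→(4,15.5)  cross = 1.5·15.5 − 4·27.5 = -86.7500; (r_i+r_j)·cross = 5.5·-86.7500 = -477.1250
edge 2: (4,15.5)→(10.5,6)  cross = 4·6 − 10.5·15.5 = -138.7500; (r_i+r_j)·cross = 14.5·-138.7500 = -2011.8750
edge 3: (10.5,6)→(16.5,10)  cross = 10.5·10 − 16.5·6 = 6.0000; (r_i+r_j)·cross = 27·6.0000 = 162.0000
edge 4: (16.5,10)→(18,14.5)  cross = 16.5·14.5 − 18·10 = 59.2500; (r_i+r_j)·cross = 34.5·59.2500 = 2044.1250
edge 5: (18,14.5)→(16,27)  cross = 18·27 − 16·14.5 = 254.0000; (r_i+r_j)·cross = 34·254.0000 = 8636.0000
edge 6: (16,27)→(9,35.5)  cross = 16·35.5 − 9·27 = 325.0000; (r_i+r_j)·cross = 25·325.0000 = 8125.0000
edge 7: (9,35.5)→(3.5,38.5)  cross = 9·38.5 − 3.5·35.5 = 222.2500; (r_i+r_j)·cross = 12.5·222.2500 = 2778.1250
edge 8: (3.5,38.5)→(1,39.5)  cross = 3.5·39.5 − 1·38.5 = 99.7500; (r_i+r_j)·cross = 4.5·99.7500 = 448.8750
Σcross = 709.0000 → A = |Σcross|/2 = 354.5000 mm²
Σ(r_i+r_j)·cross = 19625.7500 → first moment M = |Σ|/6 = 3270.9583
R_c = M/A = 3270.9583/354.5000 = 9.2270 mm
θ = 146° = 2.548181 rad
V = θ·R_c·A = 2.548181·9.2270·354.5000 = 8334.993 mm³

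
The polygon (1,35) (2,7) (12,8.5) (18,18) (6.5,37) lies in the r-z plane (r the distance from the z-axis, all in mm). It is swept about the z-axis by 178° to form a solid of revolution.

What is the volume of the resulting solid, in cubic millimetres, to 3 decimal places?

Volume = 8099.260 mm³

Profile (r,z), 5 vertices: (1,35) (2,7) (12,8.5) (18,18) (6.5,37)
edge 0: (1,35)→(2,7)  cross = 1·7 − 2·35 = -63.0000; (r_i+r_j)·cross = 3·-63.0000 = -189.0000
edge 1: (2,7)→(12,8.5)  cross = 2·8.5 − 12·7 = -67.0000; (r_i+r_j)·cross = 14·-67.0000 = -938.0000
edge 2: (12,8.5)→(18,18)  cross = 12·18 − 18·8.5 = 63.0000; (r_i+r_j)·cross = 30·63.0000 = 1890.0000
edge 3: (18,18)→(6.5,37)  cross = 18·37 − 6.5·18 = 549.0000; (r_i+r_j)·cross = 24.5·549.0000 = 13450.5000
edge 4: (6.5,37)→(1,35)  cross = 6.5·35 − 1·37 = 190.5000; (r_i+r_j)·cross = 7.5·190.5000 = 1428.7500
Σcross = 672.5000 → A = |Σcross|/2 = 336.2500 mm²
Σ(r_i+r_j)·cross = 15642.2500 → first moment M = |Σ|/6 = 2607.0417
R_c = M/A = 2607.0417/336.2500 = 7.7533 mm
θ = 178° = 3.106686 rad
V = θ·R_c·A = 3.106686·7.7533·336.2500 = 8099.260 mm³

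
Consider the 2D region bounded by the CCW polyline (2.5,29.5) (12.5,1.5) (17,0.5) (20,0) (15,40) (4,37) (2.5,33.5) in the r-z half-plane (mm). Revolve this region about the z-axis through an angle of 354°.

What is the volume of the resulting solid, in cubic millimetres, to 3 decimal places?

Volume = 30183.735 mm³

Profile (r,z), 7 vertices: (2.5,29.5) (12.5,1.5) (17,0.5) (20,0) (15,40) (4,37) (2.5,33.5)
edge 0: (2.5,29.5)→(12.5,1.5)  cross = 2.5·1.5 − 12.5·29.5 = -365.0000; (r_i+r_j)·cross = 15·-365.0000 = -5475.0000
edge 1: (12.5,1.5)→(17,0.5)  cross = 12.5·0.5 − 17·1.5 = -19.2500; (r_i+r_j)·cross = 29.5·-19.2500 = -567.8750
edge 2: (17,0.5)→(20,0)  cross = 17·0 − 20·0.5 = -10.0000; (r_i+r_j)·cross = 37·-10.0000 = -370.0000
edge 3: (20,0)→(15,40)  cross = 20·40 − 15·0 = 800.0000; (r_i+r_j)·cross = 35·800.0000 = 28000.0000
edge 4: (15,40)→(4,37)  cross = 15·37 − 4·40 = 395.0000; (r_i+r_j)·cross = 19·395.0000 = 7505.0000
edge 5: (4,37)→(2.5,33.5)  cross = 4·33.5 − 2.5·37 = 41.5000; (r_i+r_j)·cross = 6.5·41.5000 = 269.7500
edge 6: (2.5,33.5)→(2.5,29.5)  cross = 2.5·29.5 − 2.5·33.5 = -10.0000; (r_i+r_j)·cross = 5·-10.0000 = -50.0000
Σcross = 832.2500 → A = |Σcross|/2 = 416.1250 mm²
Σ(r_i+r_j)·cross = 29311.8750 → first moment M = |Σ|/6 = 4885.3125
R_c = M/A = 4885.3125/416.1250 = 11.7400 mm
θ = 354° = 6.178466 rad
V = θ·R_c·A = 6.178466·11.7400·416.1250 = 30183.735 mm³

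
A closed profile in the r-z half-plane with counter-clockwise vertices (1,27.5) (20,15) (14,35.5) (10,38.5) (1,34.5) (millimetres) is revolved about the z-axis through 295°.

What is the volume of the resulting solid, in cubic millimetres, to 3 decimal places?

Volume = 11617.661 mm³

Profile (r,z), 5 vertices: (1,27.5) (20,15) (14,35.5) (10,38.5) (1,34.5)
edge 0: (1,27.5)→(20,15)  cross = 1·15 − 20·27.5 = -535.0000; (r_i+r_j)·cross = 21·-535.0000 = -11235.0000
edge 1: (20,15)→(14,35.5)  cross = 20·35.5 − 14·15 = 500.0000; (r_i+r_j)·cross = 34·500.0000 = 17000.0000
edge 2: (14,35.5)→(10,38.5)  cross = 14·38.5 − 10·35.5 = 184.0000; (r_i+r_j)·cross = 24·184.0000 = 4416.0000
edge 3: (10,38.5)→(1,34.5)  cross = 10·34.5 − 1·38.5 = 306.5000; (r_i+r_j)·cross = 11·306.5000 = 3371.5000
edge 4: (1,34.5)→(1,27.5)  cross = 1·27.5 − 1·34.5 = -7.0000; (r_i+r_j)·cross = 2·-7.0000 = -14.0000
Σcross = 448.5000 → A = |Σcross|/2 = 224.2500 mm²
Σ(r_i+r_j)·cross = 13538.5000 → first moment M = |Σ|/6 = 2256.4167
R_c = M/A = 2256.4167/224.2500 = 10.0621 mm
θ = 295° = 5.148721 rad
V = θ·R_c·A = 5.148721·10.0621·224.2500 = 11617.661 mm³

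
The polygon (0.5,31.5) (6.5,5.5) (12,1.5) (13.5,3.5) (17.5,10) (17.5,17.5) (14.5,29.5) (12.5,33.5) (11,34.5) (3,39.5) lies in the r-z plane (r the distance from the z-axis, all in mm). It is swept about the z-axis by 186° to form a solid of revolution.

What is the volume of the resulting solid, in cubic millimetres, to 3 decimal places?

Volume = 12395.097 mm³

Profile (r,z), 10 vertices: (0.5,31.5) (6.5,5.5) (12,1.5) (13.5,3.5) (17.5,10) (17.5,17.5) (14.5,29.5) (12.5,33.5) (11,34.5) (3,39.5)
edge 0: (0.5,31.5)→(6.5,5.5)  cross = 0.5·5.5 − 6.5·31.5 = -202.0000; (r_i+r_j)·cross = 7·-202.0000 = -1414.0000
edge 1: (6.5,5.5)→(12,1.5)  cross = 6.5·1.5 − 12·5.5 = -56.2500; (r_i+r_j)·cross = 18.5·-56.2500 = -1040.6250
edge 2: (12,1.5)→(13.5,3.5)  cross = 12·3.5 − 13.5·1.5 = 21.7500; (r_i+r_j)·cross = 25.5·21.7500 = 554.6250
edge 3: (13.5,3.5)→(17.5,10)  cross = 13.5·10 − 17.5·3.5 = 73.7500; (r_i+r_j)·cross = 31·73.7500 = 2286.2500
edge 4: (17.5,10)→(17.5,17.5)  cross = 17.5·17.5 − 17.5·10 = 131.2500; (r_i+r_j)·cross = 35·131.2500 = 4593.7500
edge 5: (17.5,17.5)→(14.5,29.5)  cross = 17.5·29.5 − 14.5·17.5 = 262.5000; (r_i+r_j)·cross = 32·262.5000 = 8400.0000
edge 6: (14.5,29.5)→(12.5,33.5)  cross = 14.5·33.5 − 12.5·29.5 = 117.0000; (r_i+r_j)·cross = 27·117.0000 = 3159.0000
edge 7: (12.5,33.5)→(11,34.5)  cross = 12.5·34.5 − 11·33.5 = 62.7500; (r_i+r_j)·cross = 23.5·62.7500 = 1474.6250
edge 8: (11,34.5)→(3,39.5)  cross = 11·39.5 − 3·34.5 = 331.0000; (r_i+r_j)·cross = 14·331.0000 = 4634.0000
edge 9: (3,39.5)→(0.5,31.5)  cross = 3·31.5 − 0.5·39.5 = 74.7500; (r_i+r_j)·cross = 3.5·74.7500 = 261.6250
Σcross = 816.5000 → A = |Σcross|/2 = 408.2500 mm²
Σ(r_i+r_j)·cross = 22909.2500 → first moment M = |Σ|/6 = 3818.2083
R_c = M/A = 3818.2083/408.2500 = 9.3526 mm
θ = 186° = 3.246312 rad
V = θ·R_c·A = 3.246312·9.3526·408.2500 = 12395.097 mm³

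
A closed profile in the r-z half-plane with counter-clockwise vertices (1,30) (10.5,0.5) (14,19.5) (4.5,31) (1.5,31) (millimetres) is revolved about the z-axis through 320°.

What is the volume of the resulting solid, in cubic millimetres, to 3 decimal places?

Volume = 7657.807 mm³

Profile (r,z), 5 vertices: (1,30) (10.5,0.5) (14,19.5) (4.5,31) (1.5,31)
edge 0: (1,30)→(10.5,0.5)  cross = 1·0.5 − 10.5·30 = -314.5000; (r_i+r_j)·cross = 11.5·-314.5000 = -3616.7500
edge 1: (10.5,0.5)→(14,19.5)  cross = 10.5·19.5 − 14·0.5 = 197.7500; (r_i+r_j)·cross = 24.5·197.7500 = 4844.8750
edge 2: (14,19.5)→(4.5,31)  cross = 14·31 − 4.5·19.5 = 346.2500; (r_i+r_j)·cross = 18.5·346.2500 = 6405.6250
edge 3: (4.5,31)→(1.5,31)  cross = 4.5·31 − 1.5·31 = 93.0000; (r_i+r_j)·cross = 6·93.0000 = 558.0000
edge 4: (1.5,31)→(1,30)  cross = 1.5·30 − 1·31 = 14.0000; (r_i+r_j)·cross = 2.5·14.0000 = 35.0000
Σcross = 336.5000 → A = |Σcross|/2 = 168.2500 mm²
Σ(r_i+r_j)·cross = 8226.7500 → first moment M = |Σ|/6 = 1371.1250
R_c = M/A = 1371.1250/168.2500 = 8.1493 mm
θ = 320° = 5.585054 rad
V = θ·R_c·A = 5.585054·8.1493·168.2500 = 7657.807 mm³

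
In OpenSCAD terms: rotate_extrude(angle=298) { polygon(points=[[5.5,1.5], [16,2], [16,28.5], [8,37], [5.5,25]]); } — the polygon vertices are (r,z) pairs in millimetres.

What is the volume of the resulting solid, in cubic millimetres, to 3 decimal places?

Volume = 17818.471 mm³

Profile (r,z), 5 vertices: (5.5,1.5) (16,2) (16,28.5) (8,37) (5.5,25)
edge 0: (5.5,1.5)→(16,2)  cross = 5.5·2 − 16·1.5 = -13.0000; (r_i+r_j)·cross = 21.5·-13.0000 = -279.5000
edge 1: (16,2)→(16,28.5)  cross = 16·28.5 − 16·2 = 424.0000; (r_i+r_j)·cross = 32·424.0000 = 13568.0000
edge 2: (16,28.5)→(8,37)  cross = 16·37 − 8·28.5 = 364.0000; (r_i+r_j)·cross = 24·364.0000 = 8736.0000
edge 3: (8,37)→(5.5,25)  cross = 8·25 − 5.5·37 = -3.5000; (r_i+r_j)·cross = 13.5·-3.5000 = -47.2500
edge 4: (5.5,25)→(5.5,1.5)  cross = 5.5·1.5 − 5.5·25 = -129.2500; (r_i+r_j)·cross = 11·-129.2500 = -1421.7500
Σcross = 642.2500 → A = |Σcross|/2 = 321.1250 mm²
Σ(r_i+r_j)·cross = 20555.5000 → first moment M = |Σ|/6 = 3425.9167
R_c = M/A = 3425.9167/321.1250 = 10.6685 mm
θ = 298° = 5.201081 rad
V = θ·R_c·A = 5.201081·10.6685·321.1250 = 17818.471 mm³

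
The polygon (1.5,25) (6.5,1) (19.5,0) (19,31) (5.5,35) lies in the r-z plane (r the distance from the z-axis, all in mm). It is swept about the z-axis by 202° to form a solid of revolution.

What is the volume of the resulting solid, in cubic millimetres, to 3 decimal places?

Volume = 20088.964 mm³

Profile (r,z), 5 vertices: (1.5,25) (6.5,1) (19.5,0) (19,31) (5.5,35)
edge 0: (1.5,25)→(6.5,1)  cross = 1.5·1 − 6.5·25 = -161.0000; (r_i+r_j)·cross = 8·-161.0000 = -1288.0000
edge 1: (6.5,1)→(19.5,0)  cross = 6.5·0 − 19.5·1 = -19.5000; (r_i+r_j)·cross = 26·-19.5000 = -507.0000
edge 2: (19.5,0)→(19,31)  cross = 19.5·31 − 19·0 = 604.5000; (r_i+r_j)·cross = 38.5·604.5000 = 23273.2500
edge 3: (19,31)→(5.5,35)  cross = 19·35 − 5.5·31 = 494.5000; (r_i+r_j)·cross = 24.5·494.5000 = 12115.2500
edge 4: (5.5,35)→(1.5,25)  cross = 5.5·25 − 1.5·35 = 85.0000; (r_i+r_j)·cross = 7·85.0000 = 595.0000
Σcross = 1003.5000 → A = |Σcross|/2 = 501.7500 mm²
Σ(r_i+r_j)·cross = 34188.5000 → first moment M = |Σ|/6 = 5698.0833
R_c = M/A = 5698.0833/501.7500 = 11.3564 mm
θ = 202° = 3.525565 rad
V = θ·R_c·A = 3.525565·11.3564·501.7500 = 20088.964 mm³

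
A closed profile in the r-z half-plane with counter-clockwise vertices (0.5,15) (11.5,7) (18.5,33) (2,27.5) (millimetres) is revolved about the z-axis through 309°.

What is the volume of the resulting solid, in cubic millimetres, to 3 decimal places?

Volume = 13113.243 mm³

Profile (r,z), 4 vertices: (0.5,15) (11.5,7) (18.5,33) (2,27.5)
edge 0: (0.5,15)→(11.5,7)  cross = 0.5·7 − 11.5·15 = -169.0000; (r_i+r_j)·cross = 12·-169.0000 = -2028.0000
edge 1: (11.5,7)→(18.5,33)  cross = 11.5·33 − 18.5·7 = 250.0000; (r_i+r_j)·cross = 30·250.0000 = 7500.0000
edge 2: (18.5,33)→(2,27.5)  cross = 18.5·27.5 − 2·33 = 442.7500; (r_i+r_j)·cross = 20.5·442.7500 = 9076.3750
edge 3: (2,27.5)→(0.5,15)  cross = 2·15 − 0.5·27.5 = 16.2500; (r_i+r_j)·cross = 2.5·16.2500 = 40.6250
Σcross = 540.0000 → A = |Σcross|/2 = 270.0000 mm²
Σ(r_i+r_j)·cross = 14589.0000 → first moment M = |Σ|/6 = 2431.5000
R_c = M/A = 2431.5000/270.0000 = 9.0056 mm
θ = 309° = 5.393067 rad
V = θ·R_c·A = 5.393067·9.0056·270.0000 = 13113.243 mm³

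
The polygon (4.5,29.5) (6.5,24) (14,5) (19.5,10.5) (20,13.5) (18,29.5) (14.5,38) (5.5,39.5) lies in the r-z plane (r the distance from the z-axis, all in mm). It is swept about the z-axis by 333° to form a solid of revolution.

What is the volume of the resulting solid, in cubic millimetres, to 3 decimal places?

Profile (r,z), 8 vertices: (4.5,29.5) (6.5,24) (14,5) (19.5,10.5) (20,13.5) (18,29.5) (14.5,38) (5.5,39.5)
edge 0: (4.5,29.5)→(6.5,24)  cross = 4.5·24 − 6.5·29.5 = -83.7500; (r_i+r_j)·cross = 11·-83.7500 = -921.2500
edge 1: (6.5,24)→(14,5)  cross = 6.5·5 − 14·24 = -303.5000; (r_i+r_j)·cross = 20.5·-303.5000 = -6221.7500
edge 2: (14,5)→(19.5,10.5)  cross = 14·10.5 − 19.5·5 = 49.5000; (r_i+r_j)·cross = 33.5·49.5000 = 1658.2500
edge 3: (19.5,10.5)→(20,13.5)  cross = 19.5·13.5 − 20·10.5 = 53.2500; (r_i+r_j)·cross = 39.5·53.2500 = 2103.3750
edge 4: (20,13.5)→(18,29.5)  cross = 20·29.5 − 18·13.5 = 347.0000; (r_i+r_j)·cross = 38·347.0000 = 13186.0000
edge 5: (18,29.5)→(14.5,38)  cross = 18·38 − 14.5·29.5 = 256.2500; (r_i+r_j)·cross = 32.5·256.2500 = 8328.1250
edge 6: (14.5,38)→(5.5,39.5)  cross = 14.5·39.5 − 5.5·38 = 363.7500; (r_i+r_j)·cross = 20·363.7500 = 7275.0000
edge 7: (5.5,39.5)→(4.5,29.5)  cross = 5.5·29.5 − 4.5·39.5 = -15.5000; (r_i+r_j)·cross = 10·-15.5000 = -155.0000
Σcross = 667.0000 → A = |Σcross|/2 = 333.5000 mm²
Σ(r_i+r_j)·cross = 25252.7500 → first moment M = |Σ|/6 = 4208.7917
R_c = M/A = 4208.7917/333.5000 = 12.6201 mm
θ = 333° = 5.811946 rad
V = θ·R_c·A = 5.811946·12.6201·333.5000 = 24461.272 mm³

Volume = 24461.272 mm³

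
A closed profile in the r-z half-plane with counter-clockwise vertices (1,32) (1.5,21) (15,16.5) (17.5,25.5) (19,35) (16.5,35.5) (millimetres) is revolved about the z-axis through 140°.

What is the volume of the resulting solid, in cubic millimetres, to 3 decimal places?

Profile (r,z), 6 vertices: (1,32) (1.5,21) (15,16.5) (17.5,25.5) (19,35) (16.5,35.5)
edge 0: (1,32)→(1.5,21)  cross = 1·21 − 1.5·32 = -27.0000; (r_i+r_j)·cross = 2.5·-27.0000 = -67.5000
edge 1: (1.5,21)→(15,16.5)  cross = 1.5·16.5 − 15·21 = -290.2500; (r_i+r_j)·cross = 16.5·-290.2500 = -4789.1250
edge 2: (15,16.5)→(17.5,25.5)  cross = 15·25.5 − 17.5·16.5 = 93.7500; (r_i+r_j)·cross = 32.5·93.7500 = 3046.8750
edge 3: (17.5,25.5)→(19,35)  cross = 17.5·35 − 19·25.5 = 128.0000; (r_i+r_j)·cross = 36.5·128.0000 = 4672.0000
edge 4: (19,35)→(16.5,35.5)  cross = 19·35.5 − 16.5·35 = 97.0000; (r_i+r_j)·cross = 35.5·97.0000 = 3443.5000
edge 5: (16.5,35.5)→(1,32)  cross = 16.5·32 − 1·35.5 = 492.5000; (r_i+r_j)·cross = 17.5·492.5000 = 8618.7500
Σcross = 494.0000 → A = |Σcross|/2 = 247.0000 mm²
Σ(r_i+r_j)·cross = 14924.5000 → first moment M = |Σ|/6 = 2487.4167
R_c = M/A = 2487.4167/247.0000 = 10.0705 mm
θ = 140° = 2.443461 rad
V = θ·R_c·A = 2.443461·10.0705·247.0000 = 6077.905 mm³

Volume = 6077.905 mm³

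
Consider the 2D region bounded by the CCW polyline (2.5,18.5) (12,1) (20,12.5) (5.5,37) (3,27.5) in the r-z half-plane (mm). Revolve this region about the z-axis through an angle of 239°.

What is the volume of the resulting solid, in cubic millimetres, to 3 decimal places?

Profile (r,z), 5 vertices: (2.5,18.5) (12,1) (20,12.5) (5.5,37) (3,27.5)
edge 0: (2.5,18.5)→(12,1)  cross = 2.5·1 − 12·18.5 = -219.5000; (r_i+r_j)·cross = 14.5·-219.5000 = -3182.7500
edge 1: (12,1)→(20,12.5)  cross = 12·12.5 − 20·1 = 130.0000; (r_i+r_j)·cross = 32·130.0000 = 4160.0000
edge 2: (20,12.5)→(5.5,37)  cross = 20·37 − 5.5·12.5 = 671.2500; (r_i+r_j)·cross = 25.5·671.2500 = 17116.8750
edge 3: (5.5,37)→(3,27.5)  cross = 5.5·27.5 − 3·37 = 40.2500; (r_i+r_j)·cross = 8.5·40.2500 = 342.1250
edge 4: (3,27.5)→(2.5,18.5)  cross = 3·18.5 − 2.5·27.5 = -13.2500; (r_i+r_j)·cross = 5.5·-13.2500 = -72.8750
Σcross = 608.7500 → A = |Σcross|/2 = 304.3750 mm²
Σ(r_i+r_j)·cross = 18363.3750 → first moment M = |Σ|/6 = 3060.5625
R_c = M/A = 3060.5625/304.3750 = 10.0552 mm
θ = 239° = 4.171337 rad
V = θ·R_c·A = 4.171337·10.0552·304.3750 = 12766.637 mm³

Volume = 12766.637 mm³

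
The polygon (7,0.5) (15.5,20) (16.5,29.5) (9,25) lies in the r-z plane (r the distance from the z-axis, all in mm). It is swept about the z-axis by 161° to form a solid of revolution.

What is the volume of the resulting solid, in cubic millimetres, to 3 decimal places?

Profile (r,z), 4 vertices: (7,0.5) (15.5,20) (16.5,29.5) (9,25)
edge 0: (7,0.5)→(15.5,20)  cross = 7·20 − 15.5·0.5 = 132.2500; (r_i+r_j)·cross = 22.5·132.2500 = 2975.6250
edge 1: (15.5,20)→(16.5,29.5)  cross = 15.5·29.5 − 16.5·20 = 127.2500; (r_i+r_j)·cross = 32·127.2500 = 4072.0000
edge 2: (16.5,29.5)→(9,25)  cross = 16.5·25 − 9·29.5 = 147.0000; (r_i+r_j)·cross = 25.5·147.0000 = 3748.5000
edge 3: (9,25)→(7,0.5)  cross = 9·0.5 − 7·25 = -170.5000; (r_i+r_j)·cross = 16·-170.5000 = -2728.0000
Σcross = 236.0000 → A = |Σcross|/2 = 118.0000 mm²
Σ(r_i+r_j)·cross = 8068.1250 → first moment M = |Σ|/6 = 1344.6875
R_c = M/A = 1344.6875/118.0000 = 11.3957 mm
θ = 161° = 2.809980 rad
V = θ·R_c·A = 2.809980·11.3957·118.0000 = 3778.545 mm³

Volume = 3778.545 mm³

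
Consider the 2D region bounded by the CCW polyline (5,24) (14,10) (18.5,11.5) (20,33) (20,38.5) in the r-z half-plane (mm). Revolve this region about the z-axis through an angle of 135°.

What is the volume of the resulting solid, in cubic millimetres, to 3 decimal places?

Volume = 7862.916 mm³

Profile (r,z), 5 vertices: (5,24) (14,10) (18.5,11.5) (20,33) (20,38.5)
edge 0: (5,24)→(14,10)  cross = 5·10 − 14·24 = -286.0000; (r_i+r_j)·cross = 19·-286.0000 = -5434.0000
edge 1: (14,10)→(18.5,11.5)  cross = 14·11.5 − 18.5·10 = -24.0000; (r_i+r_j)·cross = 32.5·-24.0000 = -780.0000
edge 2: (18.5,11.5)→(20,33)  cross = 18.5·33 − 20·11.5 = 380.5000; (r_i+r_j)·cross = 38.5·380.5000 = 14649.2500
edge 3: (20,33)→(20,38.5)  cross = 20·38.5 − 20·33 = 110.0000; (r_i+r_j)·cross = 40·110.0000 = 4400.0000
edge 4: (20,38.5)→(5,24)  cross = 20·24 − 5·38.5 = 287.5000; (r_i+r_j)·cross = 25·287.5000 = 7187.5000
Σcross = 468.0000 → A = |Σcross|/2 = 234.0000 mm²
Σ(r_i+r_j)·cross = 20022.7500 → first moment M = |Σ|/6 = 3337.1250
R_c = M/A = 3337.1250/234.0000 = 14.2612 mm
θ = 135° = 2.356194 rad
V = θ·R_c·A = 2.356194·14.2612·234.0000 = 7862.916 mm³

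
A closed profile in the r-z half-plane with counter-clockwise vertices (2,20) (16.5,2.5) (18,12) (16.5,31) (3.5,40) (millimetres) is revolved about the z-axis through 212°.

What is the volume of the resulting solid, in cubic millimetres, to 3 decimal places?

Volume = 13974.654 mm³

Profile (r,z), 5 vertices: (2,20) (16.5,2.5) (18,12) (16.5,31) (3.5,40)
edge 0: (2,20)→(16.5,2.5)  cross = 2·2.5 − 16.5·20 = -325.0000; (r_i+r_j)·cross = 18.5·-325.0000 = -6012.5000
edge 1: (16.5,2.5)→(18,12)  cross = 16.5·12 − 18·2.5 = 153.0000; (r_i+r_j)·cross = 34.5·153.0000 = 5278.5000
edge 2: (18,12)→(16.5,31)  cross = 18·31 − 16.5·12 = 360.0000; (r_i+r_j)·cross = 34.5·360.0000 = 12420.0000
edge 3: (16.5,31)→(3.5,40)  cross = 16.5·40 − 3.5·31 = 551.5000; (r_i+r_j)·cross = 20·551.5000 = 11030.0000
edge 4: (3.5,40)→(2,20)  cross = 3.5·20 − 2·40 = -10.0000; (r_i+r_j)·cross = 5.5·-10.0000 = -55.0000
Σcross = 729.5000 → A = |Σcross|/2 = 364.7500 mm²
Σ(r_i+r_j)·cross = 22661.0000 → first moment M = |Σ|/6 = 3776.8333
R_c = M/A = 3776.8333/364.7500 = 10.3546 mm
θ = 212° = 3.700098 rad
V = θ·R_c·A = 3.700098·10.3546·364.7500 = 13974.654 mm³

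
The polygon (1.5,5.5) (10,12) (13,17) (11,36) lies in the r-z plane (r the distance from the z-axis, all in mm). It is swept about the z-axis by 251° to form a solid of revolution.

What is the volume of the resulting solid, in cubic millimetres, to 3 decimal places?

Profile (r,z), 4 vertices: (1.5,5.5) (10,12) (13,17) (11,36)
edge 0: (1.5,5.5)→(10,12)  cross = 1.5·12 − 10·5.5 = -37.0000; (r_i+r_j)·cross = 11.5·-37.0000 = -425.5000
edge 1: (10,12)→(13,17)  cross = 10·17 − 13·12 = 14.0000; (r_i+r_j)·cross = 23·14.0000 = 322.0000
edge 2: (13,17)→(11,36)  cross = 13·36 − 11·17 = 281.0000; (r_i+r_j)·cross = 24·281.0000 = 6744.0000
edge 3: (11,36)→(1.5,5.5)  cross = 11·5.5 − 1.5·36 = 6.5000; (r_i+r_j)·cross = 12.5·6.5000 = 81.2500
Σcross = 264.5000 → A = |Σcross|/2 = 132.2500 mm²
Σ(r_i+r_j)·cross = 6721.7500 → first moment M = |Σ|/6 = 1120.2917
R_c = M/A = 1120.2917/132.2500 = 8.4710 mm
θ = 251° = 4.380776 rad
V = θ·R_c·A = 4.380776·8.4710·132.2500 = 4907.747 mm³

Volume = 4907.747 mm³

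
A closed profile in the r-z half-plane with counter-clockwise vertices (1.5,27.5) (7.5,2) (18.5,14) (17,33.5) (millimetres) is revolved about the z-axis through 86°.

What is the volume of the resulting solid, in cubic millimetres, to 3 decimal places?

Volume = 5305.975 mm³

Profile (r,z), 4 vertices: (1.5,27.5) (7.5,2) (18.5,14) (17,33.5)
edge 0: (1.5,27.5)→(7.5,2)  cross = 1.5·2 − 7.5·27.5 = -203.2500; (r_i+r_j)·cross = 9·-203.2500 = -1829.2500
edge 1: (7.5,2)→(18.5,14)  cross = 7.5·14 − 18.5·2 = 68.0000; (r_i+r_j)·cross = 26·68.0000 = 1768.0000
edge 2: (18.5,14)→(17,33.5)  cross = 18.5·33.5 − 17·14 = 381.7500; (r_i+r_j)·cross = 35.5·381.7500 = 13552.1250
edge 3: (17,33.5)→(1.5,27.5)  cross = 17·27.5 − 1.5·33.5 = 417.2500; (r_i+r_j)·cross = 18.5·417.2500 = 7719.1250
Σcross = 663.7500 → A = |Σcross|/2 = 331.8750 mm²
Σ(r_i+r_j)·cross = 21210.0000 → first moment M = |Σ|/6 = 3535.0000
R_c = M/A = 3535.0000/331.8750 = 10.6516 mm
θ = 86° = 1.500983 rad
V = θ·R_c·A = 1.500983·10.6516·331.8750 = 5305.975 mm³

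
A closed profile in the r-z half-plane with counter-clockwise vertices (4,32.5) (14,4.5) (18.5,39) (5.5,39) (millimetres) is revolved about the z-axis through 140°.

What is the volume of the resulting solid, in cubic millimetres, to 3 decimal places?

Profile (r,z), 4 vertices: (4,32.5) (14,4.5) (18.5,39) (5.5,39)
edge 0: (4,32.5)→(14,4.5)  cross = 4·4.5 − 14·32.5 = -437.0000; (r_i+r_j)·cross = 18·-437.0000 = -7866.0000
edge 1: (14,4.5)→(18.5,39)  cross = 14·39 − 18.5·4.5 = 462.7500; (r_i+r_j)·cross = 32.5·462.7500 = 15039.3750
edge 2: (18.5,39)→(5.5,39)  cross = 18.5·39 − 5.5·39 = 507.0000; (r_i+r_j)·cross = 24·507.0000 = 12168.0000
edge 3: (5.5,39)→(4,32.5)  cross = 5.5·32.5 − 4·39 = 22.7500; (r_i+r_j)·cross = 9.5·22.7500 = 216.1250
Σcross = 555.5000 → A = |Σcross|/2 = 277.7500 mm²
Σ(r_i+r_j)·cross = 19557.5000 → first moment M = |Σ|/6 = 3259.5833
R_c = M/A = 3259.5833/277.7500 = 11.7357 mm
θ = 140° = 2.443461 rad
V = θ·R_c·A = 2.443461·11.7357·277.7500 = 7964.665 mm³

Volume = 7964.665 mm³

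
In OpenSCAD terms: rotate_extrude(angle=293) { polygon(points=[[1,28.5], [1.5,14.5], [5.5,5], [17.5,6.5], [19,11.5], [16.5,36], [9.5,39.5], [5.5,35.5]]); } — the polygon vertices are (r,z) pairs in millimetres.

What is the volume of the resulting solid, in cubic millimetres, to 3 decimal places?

Volume = 24937.304 mm³

Profile (r,z), 8 vertices: (1,28.5) (1.5,14.5) (5.5,5) (17.5,6.5) (19,11.5) (16.5,36) (9.5,39.5) (5.5,35.5)
edge 0: (1,28.5)→(1.5,14.5)  cross = 1·14.5 − 1.5·28.5 = -28.2500; (r_i+r_j)·cross = 2.5·-28.2500 = -70.6250
edge 1: (1.5,14.5)→(5.5,5)  cross = 1.5·5 − 5.5·14.5 = -72.2500; (r_i+r_j)·cross = 7·-72.2500 = -505.7500
edge 2: (5.5,5)→(17.5,6.5)  cross = 5.5·6.5 − 17.5·5 = -51.7500; (r_i+r_j)·cross = 23·-51.7500 = -1190.2500
edge 3: (17.5,6.5)→(19,11.5)  cross = 17.5·11.5 − 19·6.5 = 77.7500; (r_i+r_j)·cross = 36.5·77.7500 = 2837.8750
edge 4: (19,11.5)→(16.5,36)  cross = 19·36 − 16.5·11.5 = 494.2500; (r_i+r_j)·cross = 35.5·494.2500 = 17545.8750
edge 5: (16.5,36)→(9.5,39.5)  cross = 16.5·39.5 − 9.5·36 = 309.7500; (r_i+r_j)·cross = 26·309.7500 = 8053.5000
edge 6: (9.5,39.5)→(5.5,35.5)  cross = 9.5·35.5 − 5.5·39.5 = 120.0000; (r_i+r_j)·cross = 15·120.0000 = 1800.0000
edge 7: (5.5,35.5)→(1,28.5)  cross = 5.5·28.5 − 1·35.5 = 121.2500; (r_i+r_j)·cross = 6.5·121.2500 = 788.1250
Σcross = 970.7500 → A = |Σcross|/2 = 485.3750 mm²
Σ(r_i+r_j)·cross = 29258.7500 → first moment M = |Σ|/6 = 4876.4583
R_c = M/A = 4876.4583/485.3750 = 10.0468 mm
θ = 293° = 5.113815 rad
V = θ·R_c·A = 5.113815·10.0468·485.3750 = 24937.304 mm³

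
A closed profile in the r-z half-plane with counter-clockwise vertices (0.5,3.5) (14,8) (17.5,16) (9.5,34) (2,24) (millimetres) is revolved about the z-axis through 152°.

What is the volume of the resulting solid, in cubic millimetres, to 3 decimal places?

Profile (r,z), 5 vertices: (0.5,3.5) (14,8) (17.5,16) (9.5,34) (2,24)
edge 0: (0.5,3.5)→(14,8)  cross = 0.5·8 − 14·3.5 = -45.0000; (r_i+r_j)·cross = 14.5·-45.0000 = -652.5000
edge 1: (14,8)→(17.5,16)  cross = 14·16 − 17.5·8 = 84.0000; (r_i+r_j)·cross = 31.5·84.0000 = 2646.0000
edge 2: (17.5,16)→(9.5,34)  cross = 17.5·34 − 9.5·16 = 443.0000; (r_i+r_j)·cross = 27·443.0000 = 11961.0000
edge 3: (9.5,34)→(2,24)  cross = 9.5·24 − 2·34 = 160.0000; (r_i+r_j)·cross = 11.5·160.0000 = 1840.0000
edge 4: (2,24)→(0.5,3.5)  cross = 2·3.5 − 0.5·24 = -5.0000; (r_i+r_j)·cross = 2.5·-5.0000 = -12.5000
Σcross = 637.0000 → A = |Σcross|/2 = 318.5000 mm²
Σ(r_i+r_j)·cross = 15782.0000 → first moment M = |Σ|/6 = 2630.3333
R_c = M/A = 2630.3333/318.5000 = 8.2585 mm
θ = 152° = 2.652900 rad
V = θ·R_c·A = 2.652900·8.2585·318.5000 = 6978.013 mm³

Volume = 6978.013 mm³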